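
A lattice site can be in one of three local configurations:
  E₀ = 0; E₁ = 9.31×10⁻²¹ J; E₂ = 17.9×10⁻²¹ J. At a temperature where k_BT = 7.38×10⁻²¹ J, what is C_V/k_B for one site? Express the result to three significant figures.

Eᵢ/kT = 0, 1.2615, 2.4255.
Z = Σ e^(−Eᵢ/kT) = e^(−0) + e^(−1.2615) + e^(−2.4255) = 1.0000 + 0.28323 + 0.088434 = 1.3717.
⟨E⟩ = 3.0764, ⟨E²⟩ = 38.554.
C_V/k_B = (⟨E²⟩ − ⟨E⟩²)/(kT)² = (38.554 − 9.4642)/54.464 = 0.534.

0.534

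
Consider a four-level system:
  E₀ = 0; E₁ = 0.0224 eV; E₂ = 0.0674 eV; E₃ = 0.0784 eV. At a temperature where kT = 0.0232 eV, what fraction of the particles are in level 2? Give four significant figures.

0.03725

Eᵢ/kT = 0, 0.965517, 2.90517, 3.37931.
Z = Σ e^(−Eᵢ/kT) = e^(−0) + e^(−0.965517) + e^(−2.90517) + e^(−3.37931) = 1.00000 + 0.380786 + 0.0547395 + 0.0340710 = 1.46960.
P₂ = e^(−E₂/kT) / Z = 0.0547395/1.46960 = 0.03725.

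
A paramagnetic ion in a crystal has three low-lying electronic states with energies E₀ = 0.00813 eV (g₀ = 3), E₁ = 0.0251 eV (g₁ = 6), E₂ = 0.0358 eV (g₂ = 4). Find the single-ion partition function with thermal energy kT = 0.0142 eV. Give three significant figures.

Z = 3.04

Eᵢ/kT = 0.57254, 1.7676, 2.5211.
Z = Σ gᵢe^(−Eᵢ/kT) = 3·e^(−0.57254) + 6·e^(−1.7676) + 4·e^(−2.5211) = 1.6923 + 1.0245 + 0.32148 = 3.0383.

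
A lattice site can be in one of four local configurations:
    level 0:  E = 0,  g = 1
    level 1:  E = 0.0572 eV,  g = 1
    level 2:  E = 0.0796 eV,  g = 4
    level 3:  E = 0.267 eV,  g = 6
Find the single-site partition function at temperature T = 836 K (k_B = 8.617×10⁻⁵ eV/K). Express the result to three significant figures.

k_BT = 8.617×10⁻⁵ × 836 K = 0.072038 eV.
Eᵢ/kT = 0, 0.79403, 1.1050, 3.7064.
Z = Σ gᵢe^(−Eᵢ/kT) = 1·e^(−0) + 1·e^(−0.79403) + 4·e^(−1.1050) + 6·e^(−3.7064) = 1.0000 + 0.45202 + 1.3248 + 0.14739 = 2.9242.

Z = 2.92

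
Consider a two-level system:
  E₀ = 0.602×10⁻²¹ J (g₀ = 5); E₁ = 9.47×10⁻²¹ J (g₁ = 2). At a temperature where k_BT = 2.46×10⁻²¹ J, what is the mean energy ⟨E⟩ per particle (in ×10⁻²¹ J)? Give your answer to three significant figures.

0.697 ×10⁻²¹ J

Eᵢ/kT = 0.24472, 3.8496.
Z = Σ gᵢe^(−Eᵢ/kT) = 5·e^(−0.24472) + 2·e^(−3.8496) = 3.9146 + 0.042577 = 3.9572.
⟨E⟩ = Σ Eᵢ gᵢe^(−Eᵢ/kT) / Z = (0.602·3.9146 + 9.47·0.042577) / 3.9572 = 0.697 ×10⁻²¹ J.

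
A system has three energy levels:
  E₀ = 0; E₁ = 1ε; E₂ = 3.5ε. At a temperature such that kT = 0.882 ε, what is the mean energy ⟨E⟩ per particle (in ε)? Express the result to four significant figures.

0.2894 ε

Eᵢ/kT = 0, 1.13379, 3.96825.
Z = Σ e^(−Eᵢ/kT) = e^(−0) + e^(−1.13379) + e^(−3.96825) = 1.00000 + 0.321811 + 0.0189065 = 1.34072.
⟨E⟩ = Σ Eᵢ e^(−Eᵢ/kT) / Z = (0·1.00000 + 1·0.321811 + 3.5·0.0189065) / 1.34072 = 0.2894 ε.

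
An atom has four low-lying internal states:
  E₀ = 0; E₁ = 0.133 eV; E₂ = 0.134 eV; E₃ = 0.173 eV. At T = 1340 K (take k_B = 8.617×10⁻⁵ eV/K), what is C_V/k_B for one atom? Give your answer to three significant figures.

0.396

k_BT = 8.617×10⁻⁵ × 1340 K = 0.11547 eV.
Eᵢ/kT = 0, 1.1518, 1.1605, 1.4982.
Z = Σ e^(−Eᵢ/kT) = e^(−0) + e^(−1.1518) + e^(−1.1605) + e^(−1.4982) = 1.0000 + 0.31607 + 0.31333 + 0.22353 = 1.8529.
⟨E⟩ = 0.066217 eV, ⟨E²⟩ = 0.0096644 eV².
C_V/k_B = (⟨E²⟩ − ⟨E⟩²)/(kT)² = (0.0096644 − 0.0043847)/0.013333 = 0.396.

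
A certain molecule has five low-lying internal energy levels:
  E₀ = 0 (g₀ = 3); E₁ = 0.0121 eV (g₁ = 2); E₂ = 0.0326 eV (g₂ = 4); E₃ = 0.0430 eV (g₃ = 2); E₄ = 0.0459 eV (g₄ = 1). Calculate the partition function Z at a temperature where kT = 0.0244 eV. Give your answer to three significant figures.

Z = 5.77

Eᵢ/kT = 0, 0.49590, 1.3361, 1.7623, 1.8811.
Z = Σ gᵢe^(−Eᵢ/kT) = 3·e^(−0) + 2·e^(−0.49590) + 4·e^(−1.3361) + 2·e^(−1.7623) + 1·e^(−1.8811) = 3.0000 + 1.2180 + 1.0515 + 0.34330 + 0.15242 = 5.7652.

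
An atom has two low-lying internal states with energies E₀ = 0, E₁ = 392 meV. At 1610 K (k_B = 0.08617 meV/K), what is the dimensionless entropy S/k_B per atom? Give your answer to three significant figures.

k_BT = 0.08617 × 1610 K = 138.73 meV.
Eᵢ/kT = 0, 2.8256.
Z = Σ e^(−Eᵢ/kT) = e^(−0) + e^(−2.8256) = 1.0000 + 0.059273 = 1.0593.
⟨E⟩ = Σ EᵢPᵢ = 21.934 meV.
S/k_B = ln Z + ⟨E⟩/kT = ln(1.0593) + 21.934/138.73 = 0.057608 + 0.15811 = 0.216.

0.216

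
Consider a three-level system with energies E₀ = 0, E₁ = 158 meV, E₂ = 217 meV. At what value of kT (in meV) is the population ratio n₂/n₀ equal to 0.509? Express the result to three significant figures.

n₂/n₀ = exp[−(E₂−E₀)/kT] = 0.509.
⇒ (E₂−E₀)/kT = ln(1/0.509) = ln(1.9646) = 0.67529.
kT = 217 meV / 0.67529 = 321 meV.

321 meV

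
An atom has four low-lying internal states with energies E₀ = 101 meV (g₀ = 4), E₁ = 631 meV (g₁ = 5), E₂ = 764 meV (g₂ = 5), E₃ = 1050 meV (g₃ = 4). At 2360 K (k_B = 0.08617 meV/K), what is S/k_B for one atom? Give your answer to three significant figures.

1.91

k_BT = 0.08617 × 2360 K = 203.36 meV.
Eᵢ/kT = 0.49666, 3.1029, 3.7569, 5.1633.
Z = Σ gᵢe^(−Eᵢ/kT) = 4·e^(−0.49666) + 5·e^(−3.1029) + 5·e^(−3.7569) + 4·e^(−5.1633) = 2.4342 + 0.22459 + 0.11678 + 0.022891 = 2.7985.
⟨E⟩ = Σ EᵢPᵢ = 178.96 meV.
S/k_B = ln Z + ⟨E⟩/kT = ln(2.7985) + 178.96/203.36 = 1.0291 + 0.88002 = 1.91.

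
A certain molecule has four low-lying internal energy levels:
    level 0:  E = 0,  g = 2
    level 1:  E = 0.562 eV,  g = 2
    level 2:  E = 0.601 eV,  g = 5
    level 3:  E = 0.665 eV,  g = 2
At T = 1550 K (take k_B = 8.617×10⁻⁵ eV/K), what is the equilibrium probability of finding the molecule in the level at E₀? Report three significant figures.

0.953

k_BT = 8.617×10⁻⁵ × 1550 K = 0.13356 eV.
Eᵢ/kT = 0, 4.2078, 4.4999, 4.9790.
Z = Σ gᵢe^(−Eᵢ/kT) = 2·e^(−0) + 2·e^(−4.2078) + 5·e^(−4.4999) + 2·e^(−4.9790) = 2.0000 + 0.029758 + 0.055551 + 0.013762 = 2.0991.
P₀ = g₀ e^(−E₀/kT) / Z = 2.0000/2.0991 = 0.953.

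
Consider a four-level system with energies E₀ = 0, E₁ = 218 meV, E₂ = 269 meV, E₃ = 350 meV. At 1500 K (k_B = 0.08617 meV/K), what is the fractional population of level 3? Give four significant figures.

k_BT = 0.08617 × 1500 K = 129.255 meV.
Eᵢ/kT = 0, 1.68659, 2.08116, 2.70783.
Z = Σ e^(−Eᵢ/kT) = e^(−0) + e^(−1.68659) + e^(−2.08116) + e^(−2.70783) = 1.00000 + 0.185150 + 0.124785 + 0.0666813 = 1.37662.
P₃ = e^(−E₃/kT) / Z = 0.0666813/1.37662 = 0.04844.

0.04844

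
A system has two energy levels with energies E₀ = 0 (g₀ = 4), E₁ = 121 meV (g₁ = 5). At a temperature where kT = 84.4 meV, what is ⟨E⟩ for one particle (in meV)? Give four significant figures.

Eᵢ/kT = 0, 1.43365.
Z = Σ gᵢe^(−Eᵢ/kT) = 4·e^(−0) + 5·e^(−1.43365) = 4.00000 + 1.19219 = 5.19219.
⟨E⟩ = Σ Eᵢ gᵢe^(−Eᵢ/kT) / Z = (0·4.00000 + 121·1.19219) / 5.19219 = 27.78 meV.

27.78 meV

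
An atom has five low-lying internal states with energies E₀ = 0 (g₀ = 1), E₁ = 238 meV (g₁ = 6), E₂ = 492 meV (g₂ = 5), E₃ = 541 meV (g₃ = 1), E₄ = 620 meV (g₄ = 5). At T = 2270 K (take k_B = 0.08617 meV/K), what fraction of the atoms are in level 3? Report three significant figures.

k_BT = 0.08617 × 2270 K = 195.61 meV.
Eᵢ/kT = 0, 1.2167, 2.5152, 2.7657, 3.1696.
Z = Σ gᵢe^(−Eᵢ/kT) = 1·e^(−0) + 6·e^(−1.2167) + 5·e^(−2.5152) + 1·e^(−2.7657) + 5·e^(−3.1696) = 1.0000 + 1.7772 + 0.40423 + 0.062932 + 0.21010 = 3.4545.
P₃ = g₃ e^(−E₃/kT) / Z = 0.062932/3.4545 = 0.0182.

0.0182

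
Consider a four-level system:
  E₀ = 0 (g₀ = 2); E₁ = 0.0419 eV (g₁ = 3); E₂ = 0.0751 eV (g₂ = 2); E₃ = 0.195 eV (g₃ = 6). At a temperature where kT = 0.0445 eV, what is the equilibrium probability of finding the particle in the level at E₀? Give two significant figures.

Eᵢ/kT = 0, 0.9416, 1.688, 4.382.
Z = Σ gᵢe^(−Eᵢ/kT) = 2·e^(−0) + 3·e^(−0.9416) + 2·e^(−1.688) + 6·e^(−4.382) = 2.000 + 1.170 + 0.3698 + 0.07500 = 3.615.
P₀ = g₀ e^(−E₀/kT) / Z = 2.000/3.615 = 0.55.

0.55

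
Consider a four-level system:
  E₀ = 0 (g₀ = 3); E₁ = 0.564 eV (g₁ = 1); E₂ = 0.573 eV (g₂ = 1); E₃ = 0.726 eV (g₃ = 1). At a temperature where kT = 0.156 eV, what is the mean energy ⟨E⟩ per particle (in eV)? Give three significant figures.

0.0120 eV

Eᵢ/kT = 0, 3.6154, 3.6731, 4.6538.
Z = Σ gᵢe^(−Eᵢ/kT) = 3·e^(−0) + 1·e^(−3.6154) + 1·e^(−3.6731) + 1·e^(−4.6538) = 3.0000 + 0.026906 + 0.025398 + 0.0095253 = 3.0618.
⟨E⟩ = Σ Eᵢ gᵢe^(−Eᵢ/kT) / Z = (0·3.0000 + 0.564·0.026906 + 0.573·0.025398 + 0.726·0.0095253) / 3.0618 = 0.0120 eV.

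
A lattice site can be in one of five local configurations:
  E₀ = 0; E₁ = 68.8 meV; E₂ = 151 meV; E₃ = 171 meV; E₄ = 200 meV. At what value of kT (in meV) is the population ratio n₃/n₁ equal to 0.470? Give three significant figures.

135 meV

n₃/n₁ = exp[−(E₃−E₁)/kT] = 0.470.
⇒ (E₃−E₁)/kT = ln(1/0.470) = ln(2.1277) = 0.75504.
kT = 102.2 meV / 0.75504 = 135 meV.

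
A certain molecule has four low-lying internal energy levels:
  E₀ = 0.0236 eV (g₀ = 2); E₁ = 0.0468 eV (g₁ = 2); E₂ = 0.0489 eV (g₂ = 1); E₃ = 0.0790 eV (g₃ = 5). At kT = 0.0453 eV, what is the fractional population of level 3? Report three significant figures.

0.281

Eᵢ/kT = 0.52097, 1.0331, 1.0795, 1.7439.
Z = Σ gᵢe^(−Eᵢ/kT) = 2·e^(−0.52097) + 2·e^(−1.0331) + 1·e^(−1.0795) + 5·e^(−1.7439) = 1.1879 + 0.71180 + 0.33977 + 0.87419 = 3.1137.
P₃ = g₃ e^(−E₃/kT) / Z = 0.87419/3.1137 = 0.281.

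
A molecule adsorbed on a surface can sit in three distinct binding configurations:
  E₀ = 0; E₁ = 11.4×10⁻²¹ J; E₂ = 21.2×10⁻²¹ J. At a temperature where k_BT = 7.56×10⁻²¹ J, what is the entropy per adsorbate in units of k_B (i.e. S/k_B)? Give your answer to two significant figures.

0.64

Eᵢ/kT = 0, 1.508, 2.804.
Z = Σ e^(−Eᵢ/kT) = e^(−0) + e^(−1.508) + e^(−2.804) = 1.000 + 0.2214 + 0.06057 = 1.282.
⟨E⟩ = Σ EᵢPᵢ = 2.970 ×10⁻²¹ J.
S/k_B = ln Z + ⟨E⟩/kT = ln(1.282) + 2.970/7.56 = 0.2484 + 0.3929 = 0.64.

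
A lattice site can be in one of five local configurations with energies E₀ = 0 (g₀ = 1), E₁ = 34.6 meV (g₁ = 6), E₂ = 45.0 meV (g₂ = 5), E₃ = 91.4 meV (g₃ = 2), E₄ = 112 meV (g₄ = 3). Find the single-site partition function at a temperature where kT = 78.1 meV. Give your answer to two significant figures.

Z = 9.0

Eᵢ/kT = 0, 0.4430, 0.5762, 1.170, 1.434.
Z = Σ gᵢe^(−Eᵢ/kT) = 1·e^(−0) + 6·e^(−0.4430) + 5·e^(−0.5762) + 2·e^(−1.170) + 3·e^(−1.434) = 1.000 + 3.853 + 2.810 + 0.6207 + 0.7151 = 8.999.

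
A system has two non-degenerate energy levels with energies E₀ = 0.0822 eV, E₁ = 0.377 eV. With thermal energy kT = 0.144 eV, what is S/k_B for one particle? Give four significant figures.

Eᵢ/kT = 0.570833, 2.61806.
Z = Σ e^(−Eᵢ/kT) = e^(−0.570833) + e^(−2.61806) = 0.565055 + 0.0729442 = 0.637999.
⟨E⟩ = Σ EᵢPᵢ = 0.115905 eV.
S/k_B = ln Z + ⟨E⟩/kT = ln(0.637999) + 0.115905/0.144 = -0.449419 + 0.804896 = 0.3555.

0.3555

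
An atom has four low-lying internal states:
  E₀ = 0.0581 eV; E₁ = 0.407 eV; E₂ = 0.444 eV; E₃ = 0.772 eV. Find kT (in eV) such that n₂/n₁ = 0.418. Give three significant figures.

0.0424 eV

n₂/n₁ = exp[−(E₂−E₁)/kT] = 0.418.
⇒ (E₂−E₁)/kT = ln(1/0.418) = ln(2.3923) = 0.87226.
kT = 0.037 eV / 0.87226 = 0.0424 eV.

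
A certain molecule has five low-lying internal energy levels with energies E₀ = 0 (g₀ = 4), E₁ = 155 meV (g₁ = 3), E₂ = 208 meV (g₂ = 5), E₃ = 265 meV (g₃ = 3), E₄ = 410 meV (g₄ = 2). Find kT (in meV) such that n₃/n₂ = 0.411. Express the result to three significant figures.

n₃/n₂ = (g₃/g₂) exp[−(E₃−E₂)/kT] = 0.411.
⇒ (E₃−E₂)/kT = ln((3/5)/0.411) = ln(1.4599) = 0.37837.
kT = 57 meV / 0.37837 = 151 meV.

151 meV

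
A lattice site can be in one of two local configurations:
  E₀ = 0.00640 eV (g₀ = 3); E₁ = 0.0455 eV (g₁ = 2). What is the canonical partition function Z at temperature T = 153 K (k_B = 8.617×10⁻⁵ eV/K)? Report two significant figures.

Z = 1.9

k_BT = 8.617×10⁻⁵ × 153 K = 0.01318 eV.
Eᵢ/kT = 0.4856, 3.452.
Z = Σ gᵢe^(−Eᵢ/kT) = 3·e^(−0.4856) + 2·e^(−3.452) = 1.846 + 0.06336 = 1.909.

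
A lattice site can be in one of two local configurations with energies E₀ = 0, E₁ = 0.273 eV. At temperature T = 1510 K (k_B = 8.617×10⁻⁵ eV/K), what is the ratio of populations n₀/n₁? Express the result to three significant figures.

k_BT = 8.617×10⁻⁵ × 1510 K = 0.13012 eV.
n₀/n₁ = exp[−(E₀−E₁)/kT] = exp(−(-0.273 eV)/(0.13012 eV)) = exp(2.0981) = 8.15.

8.15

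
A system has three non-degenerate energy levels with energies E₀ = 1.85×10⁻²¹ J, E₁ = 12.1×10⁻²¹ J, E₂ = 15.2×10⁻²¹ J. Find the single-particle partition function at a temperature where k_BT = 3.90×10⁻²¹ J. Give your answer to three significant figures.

Z = 0.688

Eᵢ/kT = 0.47436, 3.1026, 3.8974.
Z = Σ e^(−Eᵢ/kT) = e^(−0.47436) + e^(−3.1026) + e^(−3.8974) = 0.62228 + 0.044932 + 0.020295 = 0.68751.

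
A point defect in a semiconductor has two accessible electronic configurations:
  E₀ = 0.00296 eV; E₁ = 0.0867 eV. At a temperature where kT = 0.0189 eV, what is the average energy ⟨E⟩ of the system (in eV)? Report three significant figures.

Eᵢ/kT = 0.15661, 4.5873.
Z = Σ e^(−Eᵢ/kT) = e^(−0.15661) + e^(−4.5873) = 0.85504 + 0.010180 = 0.86522.
⟨E⟩ = Σ Eᵢ e^(−Eᵢ/kT) / Z = (0.00296·0.85504 + 0.0867·0.010180) / 0.86522 = 0.00395 eV.

0.00395 eV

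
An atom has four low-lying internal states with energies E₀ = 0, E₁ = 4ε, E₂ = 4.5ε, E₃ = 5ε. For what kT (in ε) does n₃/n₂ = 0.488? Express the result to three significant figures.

0.697 ε

n₃/n₂ = exp[−(E₃−E₂)/kT] = 0.488.
⇒ (E₃−E₂)/kT = ln(1/0.488) = ln(2.0492) = 0.71745.
kT = 0.5ε / 0.71745 = 0.697 ε.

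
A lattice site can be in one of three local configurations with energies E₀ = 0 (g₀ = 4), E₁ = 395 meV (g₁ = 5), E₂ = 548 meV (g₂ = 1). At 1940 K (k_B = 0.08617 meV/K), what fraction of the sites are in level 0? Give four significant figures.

0.8872

k_BT = 0.08617 × 1940 K = 167.170 meV.
Eᵢ/kT = 0, 2.36286, 3.27810.
Z = Σ gᵢe^(−Eᵢ/kT) = 4·e^(−0) + 5·e^(−2.36286) + 1·e^(−3.27810) = 4.00000 + 0.470753 + 0.0376998 = 4.50845.
P₀ = g₀ e^(−E₀/kT) / Z = 4.00000/4.50845 = 0.8872.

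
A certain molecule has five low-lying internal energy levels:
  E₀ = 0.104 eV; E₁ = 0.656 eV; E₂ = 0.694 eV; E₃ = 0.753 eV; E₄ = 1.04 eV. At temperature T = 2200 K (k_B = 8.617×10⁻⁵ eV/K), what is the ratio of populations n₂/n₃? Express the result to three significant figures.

k_BT = 8.617×10⁻⁵ × 2200 K = 0.18957 eV.
n₂/n₃ = exp[−(E₂−E₃)/kT] = exp(−(-0.059 eV)/(0.18957 eV)) = exp(0.31123) = 1.37.

1.37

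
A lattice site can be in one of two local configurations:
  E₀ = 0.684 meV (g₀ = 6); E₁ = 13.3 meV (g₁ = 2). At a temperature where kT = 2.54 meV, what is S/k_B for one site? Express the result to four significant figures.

1.806

Eᵢ/kT = 0.269291, 5.23622.
Z = Σ gᵢe^(−Eᵢ/kT) = 6·e^(−0.269291) + 2·e^(−5.23622) = 4.58353 + 0.0106407 = 4.59417.
⟨E⟩ = Σ EᵢPᵢ = 0.713220 meV.
S/k_B = ln Z + ⟨E⟩/kT = ln(4.59417) + 0.713220/2.54 = 1.52479 + 0.280795 = 1.806.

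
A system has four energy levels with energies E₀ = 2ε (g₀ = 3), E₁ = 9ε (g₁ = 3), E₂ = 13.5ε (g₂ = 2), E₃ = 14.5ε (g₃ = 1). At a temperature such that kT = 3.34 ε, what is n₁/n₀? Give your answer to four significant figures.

0.1230

n₁/n₀ = (g₁/g₀) exp[−(E₁−E₀)/kT] = (3/3) × exp(−(7ε)/(3.34ε)) = (3/3) × exp(-2.09581) = 0.1230.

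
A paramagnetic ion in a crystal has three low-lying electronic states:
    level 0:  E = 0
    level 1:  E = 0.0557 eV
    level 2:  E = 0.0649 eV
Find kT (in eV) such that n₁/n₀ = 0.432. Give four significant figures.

0.06636 eV

n₁/n₀ = exp[−(E₁−E₀)/kT] = 0.432.
⇒ (E₁−E₀)/kT = ln(1/0.432) = ln(2.31481) = 0.839328.
kT = 0.0557 eV / 0.839328 = 0.06636 eV.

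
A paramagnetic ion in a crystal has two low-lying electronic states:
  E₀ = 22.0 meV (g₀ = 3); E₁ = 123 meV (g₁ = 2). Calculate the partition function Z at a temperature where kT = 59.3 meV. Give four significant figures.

Eᵢ/kT = 0.370995, 2.07420.
Z = Σ gᵢe^(−Eᵢ/kT) = 3·e^(−0.370995) + 2·e^(−2.07420) = 2.07014 + 0.251314 = 2.32145.

Z = 2.321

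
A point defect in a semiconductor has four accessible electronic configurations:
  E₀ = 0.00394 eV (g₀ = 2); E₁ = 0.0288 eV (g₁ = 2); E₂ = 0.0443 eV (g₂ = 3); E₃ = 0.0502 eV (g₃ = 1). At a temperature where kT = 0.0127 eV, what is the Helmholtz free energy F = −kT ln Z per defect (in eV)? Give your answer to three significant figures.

Eᵢ/kT = 0.31024, 2.2677, 3.4882, 3.9528.
Z = Σ gᵢe^(−Eᵢ/kT) = 2·e^(−0.31024) + 2·e^(−2.2677) + 3·e^(−3.4882) + 1·e^(−3.9528) = 1.4665 + 0.20710 + 0.091667 + 0.019201 = 1.7845.
F = −kT ln Z = −0.0127 × ln(1.7845) = −0.0127 × 0.57914 = -0.00736 eV.

-0.00736 eV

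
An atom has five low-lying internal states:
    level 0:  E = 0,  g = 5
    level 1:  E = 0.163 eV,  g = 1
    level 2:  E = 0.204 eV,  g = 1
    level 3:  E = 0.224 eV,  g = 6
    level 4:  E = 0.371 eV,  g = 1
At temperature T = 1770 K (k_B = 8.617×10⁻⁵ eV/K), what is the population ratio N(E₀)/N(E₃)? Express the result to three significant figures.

k_BT = 8.617×10⁻⁵ × 1770 K = 0.15252 eV.
n₀/n₃ = (g₀/g₃) exp[−(E₀−E₃)/kT] = (5/6) × exp(−(-0.224 eV)/(0.15252 eV)) = (5/6) × exp(1.4687) = 3.62.

3.62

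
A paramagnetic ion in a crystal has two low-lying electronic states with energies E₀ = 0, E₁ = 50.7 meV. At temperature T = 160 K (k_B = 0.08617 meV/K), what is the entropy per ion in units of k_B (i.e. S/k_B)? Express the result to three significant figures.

k_BT = 0.08617 × 160 K = 13.787 meV.
Eᵢ/kT = 0, 3.6774.
Z = Σ e^(−Eᵢ/kT) = e^(−0) + e^(−3.6774) = 1.0000 + 0.025289 = 1.0253.
⟨E⟩ = Σ EᵢPᵢ = 1.2505 meV.
S/k_B = ln Z + ⟨E⟩/kT = ln(1.0253) + 1.2505/13.787 = 0.024985 + 0.090701 = 0.116.

0.116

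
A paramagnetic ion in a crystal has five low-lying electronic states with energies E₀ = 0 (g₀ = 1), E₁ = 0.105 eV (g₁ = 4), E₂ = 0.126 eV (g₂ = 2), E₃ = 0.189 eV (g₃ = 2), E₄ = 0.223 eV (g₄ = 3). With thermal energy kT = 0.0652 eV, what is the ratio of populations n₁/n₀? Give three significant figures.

n₁/n₀ = (g₁/g₀) exp[−(E₁−E₀)/kT] = (4/1) × exp(−(0.105 eV)/(0.0652 eV)) = (4/1) × exp(-1.6104) = 0.799.

0.799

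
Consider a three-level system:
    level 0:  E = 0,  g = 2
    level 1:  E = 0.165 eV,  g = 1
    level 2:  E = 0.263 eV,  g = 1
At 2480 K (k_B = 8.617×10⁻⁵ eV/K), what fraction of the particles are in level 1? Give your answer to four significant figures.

0.1678

k_BT = 8.617×10⁻⁵ × 2480 K = 0.213702 eV.
Eᵢ/kT = 0, 0.772103, 1.23069.
Z = Σ gᵢe^(−Eᵢ/kT) = 2·e^(−0) + 1·e^(−0.772103) + 1·e^(−1.23069) = 2.00000 + 0.462040 + 0.292091 = 2.75413.
P₁ = g₁ e^(−E₁/kT) / Z = 0.462040/2.75413 = 0.1678.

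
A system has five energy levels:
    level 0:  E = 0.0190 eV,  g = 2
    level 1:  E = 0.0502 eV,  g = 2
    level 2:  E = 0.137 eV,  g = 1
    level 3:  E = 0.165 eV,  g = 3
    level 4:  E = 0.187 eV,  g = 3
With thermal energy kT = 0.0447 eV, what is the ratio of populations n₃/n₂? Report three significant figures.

n₃/n₂ = (g₃/g₂) exp[−(E₃−E₂)/kT] = (3/1) × exp(−(0.028 eV)/(0.0447 eV)) = (3/1) × exp(-0.62640) = 1.60.

1.60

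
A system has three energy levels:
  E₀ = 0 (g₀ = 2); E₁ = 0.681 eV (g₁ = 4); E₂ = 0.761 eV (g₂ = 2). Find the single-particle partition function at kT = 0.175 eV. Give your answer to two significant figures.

Eᵢ/kT = 0, 3.891, 4.349.
Z = Σ gᵢe^(−Eᵢ/kT) = 2·e^(−0) + 4·e^(−3.891) + 2·e^(−4.349) = 2.000 + 0.08170 + 0.02584 = 2.108.

Z = 2.1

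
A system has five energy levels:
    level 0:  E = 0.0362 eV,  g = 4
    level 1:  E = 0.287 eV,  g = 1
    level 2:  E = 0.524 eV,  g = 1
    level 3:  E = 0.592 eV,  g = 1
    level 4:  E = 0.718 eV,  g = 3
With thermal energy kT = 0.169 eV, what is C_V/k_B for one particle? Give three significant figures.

Eᵢ/kT = 0.21420, 1.6982, 3.1006, 3.5030, 4.2485.
Z = Σ gᵢe^(−Eᵢ/kT) = 4·e^(−0.21420) + 1·e^(−1.6982) + 1·e^(−3.1006) + 1·e^(−3.5030) + 3·e^(−4.2485) = 3.2287 + 0.18301 + 0.045022 + 0.030107 + 0.042857 = 3.5297.
⟨E⟩ = 0.068445 eV, ⟨E²⟩ = 0.018220 eV².
C_V/k_B = (⟨E²⟩ − ⟨E⟩²)/(kT)² = (0.018220 − 0.0046847)/0.028561 = 0.474.

0.474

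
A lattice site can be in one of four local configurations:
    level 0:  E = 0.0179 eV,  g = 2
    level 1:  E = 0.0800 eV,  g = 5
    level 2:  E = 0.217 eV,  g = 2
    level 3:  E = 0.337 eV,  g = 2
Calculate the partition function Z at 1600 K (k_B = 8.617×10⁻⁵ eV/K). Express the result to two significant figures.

Z = 5.1

k_BT = 8.617×10⁻⁵ × 1600 K = 0.1379 eV.
Eᵢ/kT = 0.1298, 0.5801, 1.574, 2.444.
Z = Σ gᵢe^(−Eᵢ/kT) = 2·e^(−0.1298) + 5·e^(−0.5801) + 2·e^(−1.574) + 2·e^(−2.444) = 1.757 + 2.799 + 0.4144 + 0.1736 = 5.144.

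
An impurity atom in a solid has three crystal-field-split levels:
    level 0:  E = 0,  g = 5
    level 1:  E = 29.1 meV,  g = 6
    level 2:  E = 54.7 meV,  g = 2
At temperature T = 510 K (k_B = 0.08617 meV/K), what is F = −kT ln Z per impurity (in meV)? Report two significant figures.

k_BT = 0.08617 × 510 K = 43.95 meV.
Eᵢ/kT = 0, 0.6621, 1.245.
Z = Σ gᵢe^(−Eᵢ/kT) = 5·e^(−0) + 6·e^(−0.6621) + 2·e^(−1.245) = 5.000 + 3.095 + 0.5759 = 8.671.
F = −kT ln Z = −43.95 × ln(8.671) = −43.95 × 2.160 = -95 meV.

-95 meV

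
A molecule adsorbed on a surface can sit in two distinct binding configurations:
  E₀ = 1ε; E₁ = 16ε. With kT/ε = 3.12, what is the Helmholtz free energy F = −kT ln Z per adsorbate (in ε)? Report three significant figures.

0.975 ε

Eᵢ/kT = 0.32051, 5.1282.
Z = Σ e^(−Eᵢ/kT) = e^(−0.32051) + e^(−5.1282) = 0.72578 + 0.0059272 = 0.73171.
F = −kT ln Z = −3.12 × ln(0.73171) = −3.12 × -0.31237 = 0.975 ε.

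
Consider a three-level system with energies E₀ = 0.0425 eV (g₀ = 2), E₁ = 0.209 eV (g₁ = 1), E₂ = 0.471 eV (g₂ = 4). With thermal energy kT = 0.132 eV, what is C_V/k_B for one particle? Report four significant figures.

0.7323

Eᵢ/kT = 0.321970, 1.58333, 3.56818.
Z = Σ gᵢe^(−Eᵢ/kT) = 2·e^(−0.321970) + 1·e^(−1.58333) + 4·e^(−3.56818) = 1.44944 + 0.205290 + 0.112829 = 1.76756.
⟨E⟩ = 0.0891903 eV, ⟨E²⟩ = 0.0207152 eV².
C_V/k_B = (⟨E²⟩ − ⟨E⟩²)/(kT)² = (0.0207152 − 0.00795491)/0.0174240 = 0.7323.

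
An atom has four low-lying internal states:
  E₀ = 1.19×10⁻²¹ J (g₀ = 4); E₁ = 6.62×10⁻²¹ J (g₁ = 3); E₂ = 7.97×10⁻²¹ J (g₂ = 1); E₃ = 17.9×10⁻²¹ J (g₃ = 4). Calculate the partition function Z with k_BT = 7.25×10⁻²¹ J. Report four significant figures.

Eᵢ/kT = 0.164138, 0.913103, 1.09931, 2.46897.
Z = Σ gᵢe^(−Eᵢ/kT) = 4·e^(−0.164138) + 3·e^(−0.913103) + 1·e^(−1.09931) + 4·e^(−2.46897) = 3.39450 + 1.20383 + 0.333101 + 0.338688 = 5.27012.

Z = 5.270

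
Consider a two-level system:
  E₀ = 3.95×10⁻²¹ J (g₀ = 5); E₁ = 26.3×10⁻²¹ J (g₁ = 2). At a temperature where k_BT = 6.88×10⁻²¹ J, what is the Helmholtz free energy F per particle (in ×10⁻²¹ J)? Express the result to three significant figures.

Eᵢ/kT = 0.57413, 3.8227.
Z = Σ gᵢe^(−Eᵢ/kT) = 5·e^(−0.57413) + 2·e^(−3.8227) = 2.8160 + 0.043737 = 2.8597.
F = −kT ln Z = −6.88 × ln(2.8597) = −6.88 × 1.0507 = -7.23 ×10⁻²¹ J.

-7.23 ×10⁻²¹ J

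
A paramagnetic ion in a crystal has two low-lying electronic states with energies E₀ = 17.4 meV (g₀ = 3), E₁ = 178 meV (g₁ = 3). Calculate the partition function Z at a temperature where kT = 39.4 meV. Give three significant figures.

Z = 1.96

Eᵢ/kT = 0.44162, 4.5178.
Z = Σ gᵢe^(−Eᵢ/kT) = 3·e^(−0.44162) + 3·e^(−4.5178) = 1.9290 + 0.032739 = 1.9617.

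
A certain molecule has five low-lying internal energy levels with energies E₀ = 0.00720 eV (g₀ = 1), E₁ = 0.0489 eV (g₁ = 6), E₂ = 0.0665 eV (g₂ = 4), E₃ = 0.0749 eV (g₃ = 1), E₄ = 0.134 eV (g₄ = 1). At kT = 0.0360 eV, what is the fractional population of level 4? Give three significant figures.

0.00770

Eᵢ/kT = 0.20000, 1.3583, 1.8472, 2.0806, 3.7222.
Z = Σ gᵢe^(−Eᵢ/kT) = 1·e^(−0.20000) + 6·e^(−1.3583) + 4·e^(−1.8472) + 1·e^(−2.0806) + 1·e^(−3.7222) = 0.81873 + 1.5426 + 0.63071 + 0.12486 + 0.024181 = 3.1411.
P₄ = g₄ e^(−E₄/kT) / Z = 0.024181/3.1411 = 0.00770.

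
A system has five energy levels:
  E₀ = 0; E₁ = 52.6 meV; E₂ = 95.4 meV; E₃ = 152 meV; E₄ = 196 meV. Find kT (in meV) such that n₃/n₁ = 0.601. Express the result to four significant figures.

195.2 meV

n₃/n₁ = exp[−(E₃−E₁)/kT] = 0.601.
⇒ (E₃−E₁)/kT = ln(1/0.601) = ln(1.66389) = 0.509158.
kT = 99.4 meV / 0.509158 = 195.2 meV.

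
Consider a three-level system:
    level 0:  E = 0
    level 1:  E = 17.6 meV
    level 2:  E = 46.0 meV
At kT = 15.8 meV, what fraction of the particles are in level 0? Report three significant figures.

Eᵢ/kT = 0, 1.1139, 2.9114.
Z = Σ e^(−Eᵢ/kT) = e^(−0) + e^(−1.1139) + e^(−2.9114) = 1.0000 + 0.32828 + 0.054400 = 1.3827.
P₀ = e^(−E₀/kT) / Z = 1.0000/1.3827 = 0.723.

0.723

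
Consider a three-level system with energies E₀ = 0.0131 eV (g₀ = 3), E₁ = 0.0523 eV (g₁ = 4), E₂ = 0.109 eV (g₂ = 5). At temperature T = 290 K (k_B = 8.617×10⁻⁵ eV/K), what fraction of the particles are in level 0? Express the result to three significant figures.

k_BT = 8.617×10⁻⁵ × 290 K = 0.024989 eV.
Eᵢ/kT = 0.52423, 2.0929, 4.3619.
Z = Σ gᵢe^(−Eᵢ/kT) = 3·e^(−0.52423) + 4·e^(−2.0929) + 5·e^(−4.3619) = 1.7760 + 0.49332 + 0.063771 = 2.3331.
P₀ = g₀ e^(−E₀/kT) / Z = 1.7760/2.3331 = 0.761.

0.761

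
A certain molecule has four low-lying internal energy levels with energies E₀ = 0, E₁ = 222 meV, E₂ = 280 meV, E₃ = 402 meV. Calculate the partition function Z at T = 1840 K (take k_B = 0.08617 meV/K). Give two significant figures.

Z = 1.5

k_BT = 0.08617 × 1840 K = 158.6 meV.
Eᵢ/kT = 0, 1.400, 1.765, 2.535.
Z = Σ e^(−Eᵢ/kT) = e^(−0) + e^(−1.400) + e^(−1.765) + e^(−2.535) = 1.000 + 0.2466 + 0.1712 + 0.07926 = 1.497.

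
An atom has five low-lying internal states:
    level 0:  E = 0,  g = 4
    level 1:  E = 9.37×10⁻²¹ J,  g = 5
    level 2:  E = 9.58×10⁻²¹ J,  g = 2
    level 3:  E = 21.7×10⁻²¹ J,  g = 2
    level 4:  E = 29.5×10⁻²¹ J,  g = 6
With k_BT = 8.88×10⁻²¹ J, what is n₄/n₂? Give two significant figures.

0.32

n₄/n₂ = (g₄/g₂) exp[−(E₄−E₂)/kT] = (6/2) × exp(−(19.92 ×10⁻²¹ J)/(8.88 ×10⁻²¹ J)) = (6/2) × exp(-2.243) = 0.32.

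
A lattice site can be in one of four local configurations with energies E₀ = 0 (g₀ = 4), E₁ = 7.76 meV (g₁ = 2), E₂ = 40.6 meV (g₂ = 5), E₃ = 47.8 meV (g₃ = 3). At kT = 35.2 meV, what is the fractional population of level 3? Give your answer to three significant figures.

Eᵢ/kT = 0, 0.22045, 1.1534, 1.3580.
Z = Σ gᵢe^(−Eᵢ/kT) = 4·e^(−0) + 2·e^(−0.22045) + 5·e^(−1.1534) + 3·e^(−1.3580) = 4.0000 + 1.6043 + 1.5778 + 0.77152 = 7.9536.
P₃ = g₃ e^(−E₃/kT) / Z = 0.77152/7.9536 = 0.0970.

0.0970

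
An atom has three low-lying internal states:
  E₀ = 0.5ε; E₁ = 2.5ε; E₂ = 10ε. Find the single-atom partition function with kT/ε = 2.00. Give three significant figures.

Z = 1.07

Eᵢ/kT = 0.25000, 1.2500, 5.0000.
Z = Σ e^(−Eᵢ/kT) = e^(−0.25000) + e^(−1.2500) + e^(−5.0000) = 0.77880 + 0.28650 + 0.0067379 = 1.0720.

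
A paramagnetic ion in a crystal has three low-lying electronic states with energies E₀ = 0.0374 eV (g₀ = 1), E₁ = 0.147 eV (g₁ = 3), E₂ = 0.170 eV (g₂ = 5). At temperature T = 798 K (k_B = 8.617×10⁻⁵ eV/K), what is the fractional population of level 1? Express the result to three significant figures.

k_BT = 8.617×10⁻⁵ × 798 K = 0.068764 eV.
Eᵢ/kT = 0.54389, 2.1377, 2.4722.
Z = Σ gᵢe^(−Eᵢ/kT) = 1·e^(−0.54389) + 3·e^(−2.1377) + 5·e^(−2.4722) = 0.58049 + 0.35378 + 0.42199 = 1.3563.
P₁ = g₁ e^(−E₁/kT) / Z = 0.35378/1.3563 = 0.261.

0.261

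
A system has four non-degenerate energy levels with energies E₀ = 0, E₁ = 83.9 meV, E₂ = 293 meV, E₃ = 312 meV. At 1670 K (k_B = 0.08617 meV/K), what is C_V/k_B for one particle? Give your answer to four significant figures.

0.4869

k_BT = 0.08617 × 1670 K = 143.904 meV.
Eᵢ/kT = 0, 0.583028, 2.03608, 2.16811.
Z = Σ e^(−Eᵢ/kT) = e^(−0) + e^(−0.583028) + e^(−2.03608) + e^(−2.16811) = 1.00000 + 0.558206 + 0.130539 + 0.114394 = 1.80314.
⟨E⟩ = 66.9789 meV, ⟨E²⟩ = 14569.9 meV².
C_V/k_B = (⟨E²⟩ − ⟨E⟩²)/(kT)² = (14569.9 − 4486.17)/20708.4 = 0.4869.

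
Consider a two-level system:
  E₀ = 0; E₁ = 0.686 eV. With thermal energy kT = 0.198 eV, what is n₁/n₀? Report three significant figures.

0.0313

n₁/n₀ = exp[−(E₁−E₀)/kT] = exp(−(0.686 eV)/(0.198 eV)) = exp(-3.4646) = 0.0313.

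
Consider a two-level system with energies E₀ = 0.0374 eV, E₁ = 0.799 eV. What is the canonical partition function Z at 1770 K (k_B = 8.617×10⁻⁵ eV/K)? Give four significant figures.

Z = 0.7878

k_BT = 8.617×10⁻⁵ × 1770 K = 0.152521 eV.
Eᵢ/kT = 0.245212, 5.23862.
Z = Σ e^(−Eᵢ/kT) = e^(−0.245212) + e^(−5.23862) = 0.782539 + 0.00530758 = 0.787847.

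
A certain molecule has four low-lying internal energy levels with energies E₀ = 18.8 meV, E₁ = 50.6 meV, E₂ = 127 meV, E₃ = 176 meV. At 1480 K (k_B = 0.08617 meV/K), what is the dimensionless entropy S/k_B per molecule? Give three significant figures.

k_BT = 0.08617 × 1480 K = 127.53 meV.
Eᵢ/kT = 0.14742, 0.39677, 0.99584, 1.3801.
Z = Σ e^(−Eᵢ/kT) = e^(−0.14742) + e^(−0.39677) + e^(−0.99584) + e^(−1.3801) = 0.86293 + 0.67249 + 0.36941 + 0.25155 = 2.1564.
⟨E⟩ = Σ EᵢPᵢ = 65.590 meV.
S/k_B = ln Z + ⟨E⟩/kT = ln(2.1564) + 65.590/127.53 = 0.76844 + 0.51431 = 1.28.

1.28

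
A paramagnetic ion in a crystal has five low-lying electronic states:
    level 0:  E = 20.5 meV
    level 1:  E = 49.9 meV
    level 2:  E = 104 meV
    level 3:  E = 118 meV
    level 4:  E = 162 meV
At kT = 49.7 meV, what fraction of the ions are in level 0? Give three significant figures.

0.516

Eᵢ/kT = 0.41247, 1.0040, 2.0926, 2.3742, 3.2596.
Z = Σ e^(−Eᵢ/kT) = e^(−0.41247) + e^(−1.0040) + e^(−2.0926) + e^(−2.3742) + e^(−3.2596) = 0.66201 + 0.36641 + 0.12337 + 0.093089 + 0.038404 = 1.2833.
P₀ = e^(−E₀/kT) / Z = 0.66201/1.2833 = 0.516.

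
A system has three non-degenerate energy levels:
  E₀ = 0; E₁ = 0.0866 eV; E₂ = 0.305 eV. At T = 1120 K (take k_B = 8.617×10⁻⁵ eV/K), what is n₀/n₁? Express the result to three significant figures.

2.45

k_BT = 8.617×10⁻⁵ × 1120 K = 0.096510 eV.
n₀/n₁ = exp[−(E₀−E₁)/kT] = exp(−(-0.0866 eV)/(0.096510 eV)) = exp(0.89732) = 2.45.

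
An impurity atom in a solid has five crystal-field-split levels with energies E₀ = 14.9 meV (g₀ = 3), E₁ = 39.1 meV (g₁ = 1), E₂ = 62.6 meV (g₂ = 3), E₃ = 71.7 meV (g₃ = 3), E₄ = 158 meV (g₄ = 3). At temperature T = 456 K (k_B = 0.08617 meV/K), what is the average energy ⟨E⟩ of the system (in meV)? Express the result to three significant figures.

k_BT = 0.08617 × 456 K = 39.294 meV.
Eᵢ/kT = 0.37919, 0.99506, 1.5931, 1.8247, 4.0210.
Z = Σ gᵢe^(−Eᵢ/kT) = 3·e^(−0.37919) + 1·e^(−0.99506) + 3·e^(−1.5931) + 3·e^(−1.8247) + 3·e^(−4.0210) = 2.0532 + 0.36970 + 0.60988 + 0.48380 + 0.053805 = 3.5704.
⟨E⟩ = Σ Eᵢ gᵢe^(−Eᵢ/kT) / Z = (14.9·2.0532 + 39.1·0.36970 + 62.6·0.60988 + 71.7·0.48380 + 158·0.053805) / 3.5704 = 35.4 meV.

35.4 meV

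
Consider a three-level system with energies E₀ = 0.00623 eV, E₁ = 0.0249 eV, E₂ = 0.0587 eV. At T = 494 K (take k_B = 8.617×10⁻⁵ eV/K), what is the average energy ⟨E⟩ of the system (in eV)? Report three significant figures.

k_BT = 8.617×10⁻⁵ × 494 K = 0.042568 eV.
Eᵢ/kT = 0.14635, 0.58495, 1.3790.
Z = Σ e^(−Eᵢ/kT) = e^(−0.14635) + e^(−0.58495) + e^(−1.3790) = 0.86386 + 0.55713 + 0.25183 = 1.6728.
⟨E⟩ = Σ Eᵢ e^(−Eᵢ/kT) / Z = (0.00623·0.86386 + 0.0249·0.55713 + 0.0587·0.25183) / 1.6728 = 0.0203 eV.

0.0203 eV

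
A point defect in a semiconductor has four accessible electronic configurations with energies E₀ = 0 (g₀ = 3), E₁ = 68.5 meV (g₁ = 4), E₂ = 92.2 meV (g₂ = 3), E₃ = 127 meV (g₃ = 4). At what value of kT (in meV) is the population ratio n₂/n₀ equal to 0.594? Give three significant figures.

n₂/n₀ = (g₂/g₀) exp[−(E₂−E₀)/kT] = 0.594.
⇒ (E₂−E₀)/kT = ln((3/3)/0.594) = ln(1.6835) = 0.52087.
kT = 92.2 meV / 0.52087 = 177 meV.

177 meV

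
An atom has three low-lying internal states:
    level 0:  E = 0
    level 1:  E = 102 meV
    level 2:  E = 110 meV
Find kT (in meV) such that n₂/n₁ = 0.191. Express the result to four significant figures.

n₂/n₁ = exp[−(E₂−E₁)/kT] = 0.191.
⇒ (E₂−E₁)/kT = ln(1/0.191) = ln(5.23560) = 1.65548.
kT = 8 meV / 1.65548 = 4.832 meV.

4.832 meV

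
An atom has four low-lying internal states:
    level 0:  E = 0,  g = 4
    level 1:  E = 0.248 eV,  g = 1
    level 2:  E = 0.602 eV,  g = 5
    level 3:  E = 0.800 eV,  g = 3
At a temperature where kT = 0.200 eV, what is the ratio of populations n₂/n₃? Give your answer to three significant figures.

n₂/n₃ = (g₂/g₃) exp[−(E₂−E₃)/kT] = (5/3) × exp(−(-0.198 eV)/(0.200 eV)) = (5/3) × exp(0.99000) = 4.49.

4.49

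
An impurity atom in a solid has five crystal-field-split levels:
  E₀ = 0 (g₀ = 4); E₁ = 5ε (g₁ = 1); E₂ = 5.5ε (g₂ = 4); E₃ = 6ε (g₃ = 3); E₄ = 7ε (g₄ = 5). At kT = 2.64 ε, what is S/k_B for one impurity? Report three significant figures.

2.23

Eᵢ/kT = 0, 1.8939, 2.0833, 2.2727, 2.6515.
Z = Σ gᵢe^(−Eᵢ/kT) = 4·e^(−0) + 1·e^(−1.8939) + 4·e^(−2.0833) + 3·e^(−2.2727) + 5·e^(−2.6515) = 4.0000 + 0.15048 + 0.49807 + 0.30910 + 0.35273 = 5.3104.
⟨E⟩ = Σ EᵢPᵢ = 1.4717 ε.
S/k_B = ln Z + ⟨E⟩/kT = ln(5.3104) + 1.4717/2.64 = 1.6697 + 0.55746 = 2.23.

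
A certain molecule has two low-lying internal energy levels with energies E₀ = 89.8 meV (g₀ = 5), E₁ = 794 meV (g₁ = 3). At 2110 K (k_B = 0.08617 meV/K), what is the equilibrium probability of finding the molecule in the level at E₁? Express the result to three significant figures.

0.0123

k_BT = 0.08617 × 2110 K = 181.82 meV.
Eᵢ/kT = 0.49390, 4.3670.
Z = Σ gᵢe^(−Eᵢ/kT) = 5·e^(−0.49390) + 3·e^(−4.3670) = 3.0512 + 0.038068 = 3.0893.
P₁ = g₁ e^(−E₁/kT) / Z = 0.038068/3.0893 = 0.0123.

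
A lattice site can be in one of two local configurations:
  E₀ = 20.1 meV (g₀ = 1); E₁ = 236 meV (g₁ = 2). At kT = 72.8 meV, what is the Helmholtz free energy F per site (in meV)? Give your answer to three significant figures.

13.0 meV

Eᵢ/kT = 0.27610, 3.2418.
Z = Σ gᵢe^(−Eᵢ/kT) = 1·e^(−0.27610) + 2·e^(−3.2418) = 0.75874 + 0.078187 = 0.83693.
F = −kT ln Z = −72.8 × ln(0.83693) = −72.8 × -0.17801 = 13.0 meV.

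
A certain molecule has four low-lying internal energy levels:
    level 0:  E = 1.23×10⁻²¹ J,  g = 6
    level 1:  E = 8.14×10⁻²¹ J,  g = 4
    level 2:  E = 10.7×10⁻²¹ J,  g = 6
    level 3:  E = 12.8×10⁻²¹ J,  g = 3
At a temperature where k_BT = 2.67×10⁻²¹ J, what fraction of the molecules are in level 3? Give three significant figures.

Eᵢ/kT = 0.46067, 3.0487, 4.0075, 4.7940.
Z = Σ gᵢe^(−Eᵢ/kT) = 6·e^(−0.46067) + 4·e^(−3.0487) + 6·e^(−4.0075) + 3·e^(−4.7940) = 3.7852 + 0.18968 + 0.10907 + 0.024838 = 4.1088.
P₃ = g₃ e^(−E₃/kT) / Z = 0.024838/4.1088 = 0.00605.

0.00605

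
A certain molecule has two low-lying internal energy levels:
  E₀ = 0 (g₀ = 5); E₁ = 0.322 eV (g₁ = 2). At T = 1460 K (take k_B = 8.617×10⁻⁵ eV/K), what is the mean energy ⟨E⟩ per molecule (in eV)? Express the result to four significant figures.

0.009663 eV

k_BT = 8.617×10⁻⁵ × 1460 K = 0.125808 eV.
Eᵢ/kT = 0, 2.55946.
Z = Σ gᵢe^(−Eᵢ/kT) = 5·e^(−0) + 2·e^(−2.55946) = 5.00000 + 0.154693 = 5.15469.
⟨E⟩ = Σ Eᵢ gᵢe^(−Eᵢ/kT) / Z = (0·5.00000 + 0.322·0.154693) / 5.15469 = 0.009663 eV.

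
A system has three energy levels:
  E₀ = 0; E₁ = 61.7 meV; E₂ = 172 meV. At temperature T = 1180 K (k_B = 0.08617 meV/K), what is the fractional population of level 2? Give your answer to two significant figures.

0.11

k_BT = 0.08617 × 1180 K = 101.7 meV.
Eᵢ/kT = 0, 0.6067, 1.691.
Z = Σ e^(−Eᵢ/kT) = e^(−0) + e^(−0.6067) + e^(−1.691) = 1.000 + 0.5451 + 0.1843 = 1.729.
P₂ = e^(−E₂/kT) / Z = 0.1843/1.729 = 0.11.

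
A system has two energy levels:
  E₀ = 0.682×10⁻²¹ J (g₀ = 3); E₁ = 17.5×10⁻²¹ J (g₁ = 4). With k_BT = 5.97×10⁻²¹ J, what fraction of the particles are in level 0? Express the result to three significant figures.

0.926

Eᵢ/kT = 0.11424, 2.9313.
Z = Σ gᵢe^(−Eᵢ/kT) = 3·e^(−0.11424) + 4·e^(−2.9313) = 2.6761 + 0.21331 = 2.8894.
P₀ = g₀ e^(−E₀/kT) / Z = 2.6761/2.8894 = 0.926.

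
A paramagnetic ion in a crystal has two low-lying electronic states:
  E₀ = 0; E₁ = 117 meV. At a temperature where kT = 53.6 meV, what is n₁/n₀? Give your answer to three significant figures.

0.113

n₁/n₀ = exp[−(E₁−E₀)/kT] = exp(−(117 meV)/(53.6 meV)) = exp(-2.1828) = 0.113.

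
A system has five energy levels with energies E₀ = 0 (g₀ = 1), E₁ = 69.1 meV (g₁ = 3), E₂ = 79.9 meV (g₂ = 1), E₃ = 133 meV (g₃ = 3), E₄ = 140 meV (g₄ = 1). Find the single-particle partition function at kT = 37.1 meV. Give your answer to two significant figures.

Z = 1.7

Eᵢ/kT = 0, 1.863, 2.154, 3.585, 3.774.
Z = Σ gᵢe^(−Eᵢ/kT) = 1·e^(−0) + 3·e^(−1.863) + 1·e^(−2.154) + 3·e^(−3.585) + 1·e^(−3.774) = 1.000 + 0.4656 + 0.1160 + 0.08321 + 0.02296 = 1.688.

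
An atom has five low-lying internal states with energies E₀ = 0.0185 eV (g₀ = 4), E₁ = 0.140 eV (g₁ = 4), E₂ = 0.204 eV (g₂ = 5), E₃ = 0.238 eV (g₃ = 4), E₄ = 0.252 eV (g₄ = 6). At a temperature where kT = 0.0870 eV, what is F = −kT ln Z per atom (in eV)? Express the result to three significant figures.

Eᵢ/kT = 0.21264, 1.6092, 2.3448, 2.7356, 2.8966.
Z = Σ gᵢe^(−Eᵢ/kT) = 4·e^(−0.21264) + 4·e^(−1.6092) + 5·e^(−2.3448) + 4·e^(−2.7356) + 6·e^(−2.8966) = 3.2338 + 0.80019 + 0.47933 + 0.25942 + 0.33126 = 5.1040.
F = −kT ln Z = −0.0870 × ln(5.1040) = −0.0870 × 1.6300 = -0.142 eV.

-0.142 eV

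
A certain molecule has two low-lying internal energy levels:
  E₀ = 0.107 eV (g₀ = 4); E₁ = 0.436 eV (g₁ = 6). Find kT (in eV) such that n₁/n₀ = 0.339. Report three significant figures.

n₁/n₀ = (g₁/g₀) exp[−(E₁−E₀)/kT] = 0.339.
⇒ (E₁−E₀)/kT = ln((6/4)/0.339) = ln(4.4248) = 1.4872.
kT = 0.329 eV / 1.4872 = 0.221 eV.

0.221 eV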